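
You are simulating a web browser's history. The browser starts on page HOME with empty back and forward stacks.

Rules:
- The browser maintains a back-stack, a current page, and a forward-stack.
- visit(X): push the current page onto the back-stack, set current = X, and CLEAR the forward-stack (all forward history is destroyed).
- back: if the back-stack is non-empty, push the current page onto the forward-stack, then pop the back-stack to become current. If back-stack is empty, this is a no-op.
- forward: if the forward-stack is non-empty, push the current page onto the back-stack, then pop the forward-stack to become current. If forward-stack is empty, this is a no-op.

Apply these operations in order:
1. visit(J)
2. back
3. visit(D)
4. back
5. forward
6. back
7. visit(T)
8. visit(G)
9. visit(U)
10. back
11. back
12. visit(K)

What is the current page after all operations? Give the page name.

After 1 (visit(J)): cur=J back=1 fwd=0
After 2 (back): cur=HOME back=0 fwd=1
After 3 (visit(D)): cur=D back=1 fwd=0
After 4 (back): cur=HOME back=0 fwd=1
After 5 (forward): cur=D back=1 fwd=0
After 6 (back): cur=HOME back=0 fwd=1
After 7 (visit(T)): cur=T back=1 fwd=0
After 8 (visit(G)): cur=G back=2 fwd=0
After 9 (visit(U)): cur=U back=3 fwd=0
After 10 (back): cur=G back=2 fwd=1
After 11 (back): cur=T back=1 fwd=2
After 12 (visit(K)): cur=K back=2 fwd=0

Answer: K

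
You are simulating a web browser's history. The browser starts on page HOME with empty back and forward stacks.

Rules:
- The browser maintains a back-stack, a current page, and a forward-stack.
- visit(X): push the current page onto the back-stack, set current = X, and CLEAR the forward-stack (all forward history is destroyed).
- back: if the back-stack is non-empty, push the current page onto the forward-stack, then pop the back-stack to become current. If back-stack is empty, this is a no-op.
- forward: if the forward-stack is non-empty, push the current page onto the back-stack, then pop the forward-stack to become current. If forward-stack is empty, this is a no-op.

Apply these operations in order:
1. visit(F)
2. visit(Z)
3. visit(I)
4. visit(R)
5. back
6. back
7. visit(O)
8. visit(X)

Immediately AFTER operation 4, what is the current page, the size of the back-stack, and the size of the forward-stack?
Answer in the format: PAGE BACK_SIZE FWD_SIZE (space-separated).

After 1 (visit(F)): cur=F back=1 fwd=0
After 2 (visit(Z)): cur=Z back=2 fwd=0
After 3 (visit(I)): cur=I back=3 fwd=0
After 4 (visit(R)): cur=R back=4 fwd=0

R 4 0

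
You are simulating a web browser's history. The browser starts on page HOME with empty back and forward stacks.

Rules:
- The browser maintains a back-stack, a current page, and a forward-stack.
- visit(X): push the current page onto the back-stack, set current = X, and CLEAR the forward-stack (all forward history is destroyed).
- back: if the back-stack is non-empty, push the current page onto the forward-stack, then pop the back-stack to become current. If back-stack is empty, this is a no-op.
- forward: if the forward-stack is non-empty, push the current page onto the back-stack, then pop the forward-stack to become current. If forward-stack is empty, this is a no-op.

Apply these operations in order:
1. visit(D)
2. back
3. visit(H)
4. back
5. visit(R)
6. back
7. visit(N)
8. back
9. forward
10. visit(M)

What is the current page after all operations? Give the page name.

After 1 (visit(D)): cur=D back=1 fwd=0
After 2 (back): cur=HOME back=0 fwd=1
After 3 (visit(H)): cur=H back=1 fwd=0
After 4 (back): cur=HOME back=0 fwd=1
After 5 (visit(R)): cur=R back=1 fwd=0
After 6 (back): cur=HOME back=0 fwd=1
After 7 (visit(N)): cur=N back=1 fwd=0
After 8 (back): cur=HOME back=0 fwd=1
After 9 (forward): cur=N back=1 fwd=0
After 10 (visit(M)): cur=M back=2 fwd=0

Answer: M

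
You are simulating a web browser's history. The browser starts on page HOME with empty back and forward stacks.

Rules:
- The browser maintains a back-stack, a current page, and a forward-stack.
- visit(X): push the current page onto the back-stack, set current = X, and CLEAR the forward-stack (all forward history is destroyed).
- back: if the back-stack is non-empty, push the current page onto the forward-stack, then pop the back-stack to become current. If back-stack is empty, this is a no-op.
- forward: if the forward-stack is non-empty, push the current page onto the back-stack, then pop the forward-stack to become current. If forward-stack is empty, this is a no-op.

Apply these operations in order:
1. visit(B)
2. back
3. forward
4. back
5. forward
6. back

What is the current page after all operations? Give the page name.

After 1 (visit(B)): cur=B back=1 fwd=0
After 2 (back): cur=HOME back=0 fwd=1
After 3 (forward): cur=B back=1 fwd=0
After 4 (back): cur=HOME back=0 fwd=1
After 5 (forward): cur=B back=1 fwd=0
After 6 (back): cur=HOME back=0 fwd=1

Answer: HOME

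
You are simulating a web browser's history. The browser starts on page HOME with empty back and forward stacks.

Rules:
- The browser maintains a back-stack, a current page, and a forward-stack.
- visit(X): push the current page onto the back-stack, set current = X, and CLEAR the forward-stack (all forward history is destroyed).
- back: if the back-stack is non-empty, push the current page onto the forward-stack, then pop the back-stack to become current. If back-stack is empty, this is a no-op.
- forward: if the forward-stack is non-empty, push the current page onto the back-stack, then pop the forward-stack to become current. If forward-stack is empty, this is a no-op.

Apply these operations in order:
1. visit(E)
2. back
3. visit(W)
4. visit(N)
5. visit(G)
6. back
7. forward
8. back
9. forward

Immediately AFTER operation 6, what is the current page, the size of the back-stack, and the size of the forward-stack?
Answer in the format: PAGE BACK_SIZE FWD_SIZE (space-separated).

After 1 (visit(E)): cur=E back=1 fwd=0
After 2 (back): cur=HOME back=0 fwd=1
After 3 (visit(W)): cur=W back=1 fwd=0
After 4 (visit(N)): cur=N back=2 fwd=0
After 5 (visit(G)): cur=G back=3 fwd=0
After 6 (back): cur=N back=2 fwd=1

N 2 1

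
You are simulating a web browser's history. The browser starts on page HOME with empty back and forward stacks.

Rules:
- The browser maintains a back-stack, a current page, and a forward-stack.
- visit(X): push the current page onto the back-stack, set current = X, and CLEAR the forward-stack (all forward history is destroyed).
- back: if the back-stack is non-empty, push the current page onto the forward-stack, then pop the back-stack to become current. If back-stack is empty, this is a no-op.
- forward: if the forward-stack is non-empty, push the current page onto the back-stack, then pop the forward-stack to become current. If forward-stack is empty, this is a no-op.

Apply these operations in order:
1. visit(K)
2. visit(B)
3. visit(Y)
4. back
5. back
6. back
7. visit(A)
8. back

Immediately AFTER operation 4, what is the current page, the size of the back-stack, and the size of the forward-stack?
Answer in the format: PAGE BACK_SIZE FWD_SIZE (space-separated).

After 1 (visit(K)): cur=K back=1 fwd=0
After 2 (visit(B)): cur=B back=2 fwd=0
After 3 (visit(Y)): cur=Y back=3 fwd=0
After 4 (back): cur=B back=2 fwd=1

B 2 1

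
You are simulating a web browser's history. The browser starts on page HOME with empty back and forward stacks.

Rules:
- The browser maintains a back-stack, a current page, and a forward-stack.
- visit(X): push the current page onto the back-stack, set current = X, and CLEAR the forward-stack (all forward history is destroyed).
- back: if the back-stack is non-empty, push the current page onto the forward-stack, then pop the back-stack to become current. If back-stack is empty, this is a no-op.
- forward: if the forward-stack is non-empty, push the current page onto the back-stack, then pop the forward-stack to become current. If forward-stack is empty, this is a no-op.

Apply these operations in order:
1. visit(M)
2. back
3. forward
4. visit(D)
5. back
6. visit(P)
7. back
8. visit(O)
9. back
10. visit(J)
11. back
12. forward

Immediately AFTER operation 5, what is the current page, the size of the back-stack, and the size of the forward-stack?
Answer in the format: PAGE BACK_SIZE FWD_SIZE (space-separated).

After 1 (visit(M)): cur=M back=1 fwd=0
After 2 (back): cur=HOME back=0 fwd=1
After 3 (forward): cur=M back=1 fwd=0
After 4 (visit(D)): cur=D back=2 fwd=0
After 5 (back): cur=M back=1 fwd=1

M 1 1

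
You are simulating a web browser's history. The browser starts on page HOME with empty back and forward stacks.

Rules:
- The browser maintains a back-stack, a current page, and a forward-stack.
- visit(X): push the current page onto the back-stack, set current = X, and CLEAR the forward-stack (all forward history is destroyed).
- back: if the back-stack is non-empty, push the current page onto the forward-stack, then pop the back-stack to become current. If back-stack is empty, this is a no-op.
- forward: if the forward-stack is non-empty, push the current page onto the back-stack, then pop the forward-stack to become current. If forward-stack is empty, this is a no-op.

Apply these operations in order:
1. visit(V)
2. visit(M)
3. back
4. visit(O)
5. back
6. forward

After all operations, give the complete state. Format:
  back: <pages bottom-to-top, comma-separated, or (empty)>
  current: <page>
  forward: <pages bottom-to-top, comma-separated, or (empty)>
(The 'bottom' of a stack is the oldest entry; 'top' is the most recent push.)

Answer: back: HOME,V
current: O
forward: (empty)

Derivation:
After 1 (visit(V)): cur=V back=1 fwd=0
After 2 (visit(M)): cur=M back=2 fwd=0
After 3 (back): cur=V back=1 fwd=1
After 4 (visit(O)): cur=O back=2 fwd=0
After 5 (back): cur=V back=1 fwd=1
After 6 (forward): cur=O back=2 fwd=0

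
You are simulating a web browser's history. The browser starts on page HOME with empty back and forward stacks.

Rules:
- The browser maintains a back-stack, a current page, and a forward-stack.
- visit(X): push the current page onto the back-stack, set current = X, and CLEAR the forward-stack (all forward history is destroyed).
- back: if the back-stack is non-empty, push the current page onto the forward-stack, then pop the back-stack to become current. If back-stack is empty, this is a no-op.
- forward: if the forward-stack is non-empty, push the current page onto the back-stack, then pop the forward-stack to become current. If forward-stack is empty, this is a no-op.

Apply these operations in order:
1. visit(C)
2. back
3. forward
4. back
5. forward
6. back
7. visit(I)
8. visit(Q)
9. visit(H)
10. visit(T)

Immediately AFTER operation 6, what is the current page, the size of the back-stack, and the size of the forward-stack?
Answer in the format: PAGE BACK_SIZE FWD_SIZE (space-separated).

After 1 (visit(C)): cur=C back=1 fwd=0
After 2 (back): cur=HOME back=0 fwd=1
After 3 (forward): cur=C back=1 fwd=0
After 4 (back): cur=HOME back=0 fwd=1
After 5 (forward): cur=C back=1 fwd=0
After 6 (back): cur=HOME back=0 fwd=1

HOME 0 1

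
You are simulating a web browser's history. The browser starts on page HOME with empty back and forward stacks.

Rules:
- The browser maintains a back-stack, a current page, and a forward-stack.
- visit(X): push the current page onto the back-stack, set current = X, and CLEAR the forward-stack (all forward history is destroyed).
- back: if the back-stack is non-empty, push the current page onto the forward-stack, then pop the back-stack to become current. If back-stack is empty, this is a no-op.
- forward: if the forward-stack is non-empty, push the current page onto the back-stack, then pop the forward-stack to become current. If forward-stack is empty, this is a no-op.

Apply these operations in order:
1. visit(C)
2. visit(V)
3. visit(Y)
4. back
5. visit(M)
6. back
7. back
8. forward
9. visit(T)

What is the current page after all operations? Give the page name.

Answer: T

Derivation:
After 1 (visit(C)): cur=C back=1 fwd=0
After 2 (visit(V)): cur=V back=2 fwd=0
After 3 (visit(Y)): cur=Y back=3 fwd=0
After 4 (back): cur=V back=2 fwd=1
After 5 (visit(M)): cur=M back=3 fwd=0
After 6 (back): cur=V back=2 fwd=1
After 7 (back): cur=C back=1 fwd=2
After 8 (forward): cur=V back=2 fwd=1
After 9 (visit(T)): cur=T back=3 fwd=0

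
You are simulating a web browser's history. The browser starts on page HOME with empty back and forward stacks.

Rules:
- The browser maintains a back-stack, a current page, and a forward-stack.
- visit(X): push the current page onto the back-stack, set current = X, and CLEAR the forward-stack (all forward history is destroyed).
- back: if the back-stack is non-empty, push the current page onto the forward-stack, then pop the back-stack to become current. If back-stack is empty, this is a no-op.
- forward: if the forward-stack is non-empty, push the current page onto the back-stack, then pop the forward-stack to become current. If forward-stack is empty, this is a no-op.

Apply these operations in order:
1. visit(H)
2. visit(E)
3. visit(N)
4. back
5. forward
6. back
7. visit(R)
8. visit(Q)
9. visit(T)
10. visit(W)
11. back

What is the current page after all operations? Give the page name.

Answer: T

Derivation:
After 1 (visit(H)): cur=H back=1 fwd=0
After 2 (visit(E)): cur=E back=2 fwd=0
After 3 (visit(N)): cur=N back=3 fwd=0
After 4 (back): cur=E back=2 fwd=1
After 5 (forward): cur=N back=3 fwd=0
After 6 (back): cur=E back=2 fwd=1
After 7 (visit(R)): cur=R back=3 fwd=0
After 8 (visit(Q)): cur=Q back=4 fwd=0
After 9 (visit(T)): cur=T back=5 fwd=0
After 10 (visit(W)): cur=W back=6 fwd=0
After 11 (back): cur=T back=5 fwd=1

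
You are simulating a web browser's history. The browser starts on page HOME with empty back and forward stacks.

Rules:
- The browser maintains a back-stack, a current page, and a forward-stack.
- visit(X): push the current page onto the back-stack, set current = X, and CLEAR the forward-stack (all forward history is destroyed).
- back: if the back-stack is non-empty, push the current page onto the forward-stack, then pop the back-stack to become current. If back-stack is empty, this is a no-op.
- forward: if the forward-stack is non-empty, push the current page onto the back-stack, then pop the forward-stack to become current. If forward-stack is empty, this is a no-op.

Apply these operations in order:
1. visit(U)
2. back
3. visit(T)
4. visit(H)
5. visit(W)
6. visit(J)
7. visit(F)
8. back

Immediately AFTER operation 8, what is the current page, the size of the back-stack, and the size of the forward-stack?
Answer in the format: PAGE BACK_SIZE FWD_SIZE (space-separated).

After 1 (visit(U)): cur=U back=1 fwd=0
After 2 (back): cur=HOME back=0 fwd=1
After 3 (visit(T)): cur=T back=1 fwd=0
After 4 (visit(H)): cur=H back=2 fwd=0
After 5 (visit(W)): cur=W back=3 fwd=0
After 6 (visit(J)): cur=J back=4 fwd=0
After 7 (visit(F)): cur=F back=5 fwd=0
After 8 (back): cur=J back=4 fwd=1

J 4 1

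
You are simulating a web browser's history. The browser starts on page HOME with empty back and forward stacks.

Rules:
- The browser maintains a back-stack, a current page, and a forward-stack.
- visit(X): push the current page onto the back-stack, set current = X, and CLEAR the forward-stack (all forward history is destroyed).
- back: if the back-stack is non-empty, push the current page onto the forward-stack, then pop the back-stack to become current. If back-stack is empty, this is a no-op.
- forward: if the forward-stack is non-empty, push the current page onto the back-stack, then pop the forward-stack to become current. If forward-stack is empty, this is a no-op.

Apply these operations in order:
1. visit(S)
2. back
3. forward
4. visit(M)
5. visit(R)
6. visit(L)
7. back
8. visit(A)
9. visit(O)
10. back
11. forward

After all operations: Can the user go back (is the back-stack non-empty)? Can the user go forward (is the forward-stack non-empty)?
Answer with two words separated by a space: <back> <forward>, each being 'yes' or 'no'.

After 1 (visit(S)): cur=S back=1 fwd=0
After 2 (back): cur=HOME back=0 fwd=1
After 3 (forward): cur=S back=1 fwd=0
After 4 (visit(M)): cur=M back=2 fwd=0
After 5 (visit(R)): cur=R back=3 fwd=0
After 6 (visit(L)): cur=L back=4 fwd=0
After 7 (back): cur=R back=3 fwd=1
After 8 (visit(A)): cur=A back=4 fwd=0
After 9 (visit(O)): cur=O back=5 fwd=0
After 10 (back): cur=A back=4 fwd=1
After 11 (forward): cur=O back=5 fwd=0

Answer: yes no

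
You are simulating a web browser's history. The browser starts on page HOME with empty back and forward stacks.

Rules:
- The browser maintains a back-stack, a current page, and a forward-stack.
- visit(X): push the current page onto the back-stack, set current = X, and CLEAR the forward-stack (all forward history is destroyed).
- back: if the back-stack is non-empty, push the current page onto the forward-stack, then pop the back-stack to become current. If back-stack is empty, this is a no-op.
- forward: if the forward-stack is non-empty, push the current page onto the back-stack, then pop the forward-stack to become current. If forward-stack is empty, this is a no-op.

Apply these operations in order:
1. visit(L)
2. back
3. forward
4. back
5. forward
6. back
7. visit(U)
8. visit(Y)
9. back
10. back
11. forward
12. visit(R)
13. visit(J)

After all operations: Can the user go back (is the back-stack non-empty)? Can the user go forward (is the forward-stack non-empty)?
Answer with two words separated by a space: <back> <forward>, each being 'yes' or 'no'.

Answer: yes no

Derivation:
After 1 (visit(L)): cur=L back=1 fwd=0
After 2 (back): cur=HOME back=0 fwd=1
After 3 (forward): cur=L back=1 fwd=0
After 4 (back): cur=HOME back=0 fwd=1
After 5 (forward): cur=L back=1 fwd=0
After 6 (back): cur=HOME back=0 fwd=1
After 7 (visit(U)): cur=U back=1 fwd=0
After 8 (visit(Y)): cur=Y back=2 fwd=0
After 9 (back): cur=U back=1 fwd=1
After 10 (back): cur=HOME back=0 fwd=2
After 11 (forward): cur=U back=1 fwd=1
After 12 (visit(R)): cur=R back=2 fwd=0
After 13 (visit(J)): cur=J back=3 fwd=0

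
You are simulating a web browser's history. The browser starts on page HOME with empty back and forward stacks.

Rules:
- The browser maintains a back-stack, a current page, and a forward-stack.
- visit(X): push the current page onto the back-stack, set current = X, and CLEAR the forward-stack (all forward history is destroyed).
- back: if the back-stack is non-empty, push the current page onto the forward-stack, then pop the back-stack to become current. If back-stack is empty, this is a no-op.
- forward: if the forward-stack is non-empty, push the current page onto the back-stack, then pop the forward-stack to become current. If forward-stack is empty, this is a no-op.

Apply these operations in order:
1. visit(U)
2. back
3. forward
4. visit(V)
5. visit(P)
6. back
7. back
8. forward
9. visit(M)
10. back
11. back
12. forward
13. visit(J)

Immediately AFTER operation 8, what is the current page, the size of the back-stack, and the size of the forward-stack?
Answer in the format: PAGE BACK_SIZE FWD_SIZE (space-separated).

After 1 (visit(U)): cur=U back=1 fwd=0
After 2 (back): cur=HOME back=0 fwd=1
After 3 (forward): cur=U back=1 fwd=0
After 4 (visit(V)): cur=V back=2 fwd=0
After 5 (visit(P)): cur=P back=3 fwd=0
After 6 (back): cur=V back=2 fwd=1
After 7 (back): cur=U back=1 fwd=2
After 8 (forward): cur=V back=2 fwd=1

V 2 1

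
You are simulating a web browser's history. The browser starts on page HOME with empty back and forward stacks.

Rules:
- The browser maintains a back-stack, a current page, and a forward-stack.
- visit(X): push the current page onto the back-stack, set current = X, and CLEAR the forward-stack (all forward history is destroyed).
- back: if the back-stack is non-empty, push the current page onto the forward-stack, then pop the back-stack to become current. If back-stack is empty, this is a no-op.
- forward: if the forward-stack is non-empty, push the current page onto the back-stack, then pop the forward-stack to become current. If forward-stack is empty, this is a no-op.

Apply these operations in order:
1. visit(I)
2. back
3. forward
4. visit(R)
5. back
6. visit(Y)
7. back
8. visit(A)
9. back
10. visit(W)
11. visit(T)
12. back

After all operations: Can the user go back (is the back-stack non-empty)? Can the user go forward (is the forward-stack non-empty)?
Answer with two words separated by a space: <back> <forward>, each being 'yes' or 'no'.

Answer: yes yes

Derivation:
After 1 (visit(I)): cur=I back=1 fwd=0
After 2 (back): cur=HOME back=0 fwd=1
After 3 (forward): cur=I back=1 fwd=0
After 4 (visit(R)): cur=R back=2 fwd=0
After 5 (back): cur=I back=1 fwd=1
After 6 (visit(Y)): cur=Y back=2 fwd=0
After 7 (back): cur=I back=1 fwd=1
After 8 (visit(A)): cur=A back=2 fwd=0
After 9 (back): cur=I back=1 fwd=1
After 10 (visit(W)): cur=W back=2 fwd=0
After 11 (visit(T)): cur=T back=3 fwd=0
After 12 (back): cur=W back=2 fwd=1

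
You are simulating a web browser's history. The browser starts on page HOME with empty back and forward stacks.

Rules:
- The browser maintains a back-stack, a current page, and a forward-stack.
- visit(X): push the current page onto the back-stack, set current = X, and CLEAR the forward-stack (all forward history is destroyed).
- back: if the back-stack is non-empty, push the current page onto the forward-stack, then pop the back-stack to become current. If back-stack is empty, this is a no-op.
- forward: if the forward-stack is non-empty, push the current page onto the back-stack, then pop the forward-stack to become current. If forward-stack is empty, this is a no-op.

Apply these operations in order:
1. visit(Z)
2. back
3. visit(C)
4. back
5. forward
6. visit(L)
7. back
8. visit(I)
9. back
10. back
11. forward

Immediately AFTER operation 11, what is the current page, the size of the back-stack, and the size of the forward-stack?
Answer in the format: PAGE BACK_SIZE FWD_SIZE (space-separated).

After 1 (visit(Z)): cur=Z back=1 fwd=0
After 2 (back): cur=HOME back=0 fwd=1
After 3 (visit(C)): cur=C back=1 fwd=0
After 4 (back): cur=HOME back=0 fwd=1
After 5 (forward): cur=C back=1 fwd=0
After 6 (visit(L)): cur=L back=2 fwd=0
After 7 (back): cur=C back=1 fwd=1
After 8 (visit(I)): cur=I back=2 fwd=0
After 9 (back): cur=C back=1 fwd=1
After 10 (back): cur=HOME back=0 fwd=2
After 11 (forward): cur=C back=1 fwd=1

C 1 1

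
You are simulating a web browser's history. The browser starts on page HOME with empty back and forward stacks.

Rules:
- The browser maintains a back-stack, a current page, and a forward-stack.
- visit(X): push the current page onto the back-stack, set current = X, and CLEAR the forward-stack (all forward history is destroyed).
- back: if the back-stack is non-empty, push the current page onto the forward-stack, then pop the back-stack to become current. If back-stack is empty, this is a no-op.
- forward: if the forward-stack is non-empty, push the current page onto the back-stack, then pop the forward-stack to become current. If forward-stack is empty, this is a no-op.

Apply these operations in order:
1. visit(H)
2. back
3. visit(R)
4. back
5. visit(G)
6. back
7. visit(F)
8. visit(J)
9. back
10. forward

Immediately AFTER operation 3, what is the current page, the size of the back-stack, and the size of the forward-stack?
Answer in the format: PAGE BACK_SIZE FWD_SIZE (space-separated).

After 1 (visit(H)): cur=H back=1 fwd=0
After 2 (back): cur=HOME back=0 fwd=1
After 3 (visit(R)): cur=R back=1 fwd=0

R 1 0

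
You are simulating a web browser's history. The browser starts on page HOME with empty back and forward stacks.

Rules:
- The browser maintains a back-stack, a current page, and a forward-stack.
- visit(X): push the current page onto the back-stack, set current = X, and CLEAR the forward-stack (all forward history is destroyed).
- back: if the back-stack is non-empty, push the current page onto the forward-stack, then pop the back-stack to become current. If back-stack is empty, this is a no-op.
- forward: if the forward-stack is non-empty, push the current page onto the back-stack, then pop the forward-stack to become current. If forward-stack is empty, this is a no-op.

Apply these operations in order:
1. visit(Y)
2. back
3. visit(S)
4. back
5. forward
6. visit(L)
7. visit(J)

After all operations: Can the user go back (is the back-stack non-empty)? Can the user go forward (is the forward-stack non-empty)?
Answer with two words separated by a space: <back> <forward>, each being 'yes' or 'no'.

After 1 (visit(Y)): cur=Y back=1 fwd=0
After 2 (back): cur=HOME back=0 fwd=1
After 3 (visit(S)): cur=S back=1 fwd=0
After 4 (back): cur=HOME back=0 fwd=1
After 5 (forward): cur=S back=1 fwd=0
After 6 (visit(L)): cur=L back=2 fwd=0
After 7 (visit(J)): cur=J back=3 fwd=0

Answer: yes no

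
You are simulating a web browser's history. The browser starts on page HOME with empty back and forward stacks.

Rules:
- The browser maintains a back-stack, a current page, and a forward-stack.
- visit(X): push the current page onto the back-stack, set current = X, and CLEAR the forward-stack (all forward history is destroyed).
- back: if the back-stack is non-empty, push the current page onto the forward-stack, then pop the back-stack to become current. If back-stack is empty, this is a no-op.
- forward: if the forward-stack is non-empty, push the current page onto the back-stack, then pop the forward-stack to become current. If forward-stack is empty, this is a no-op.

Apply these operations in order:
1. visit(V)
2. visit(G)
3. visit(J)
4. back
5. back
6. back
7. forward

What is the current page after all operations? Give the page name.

After 1 (visit(V)): cur=V back=1 fwd=0
After 2 (visit(G)): cur=G back=2 fwd=0
After 3 (visit(J)): cur=J back=3 fwd=0
After 4 (back): cur=G back=2 fwd=1
After 5 (back): cur=V back=1 fwd=2
After 6 (back): cur=HOME back=0 fwd=3
After 7 (forward): cur=V back=1 fwd=2

Answer: V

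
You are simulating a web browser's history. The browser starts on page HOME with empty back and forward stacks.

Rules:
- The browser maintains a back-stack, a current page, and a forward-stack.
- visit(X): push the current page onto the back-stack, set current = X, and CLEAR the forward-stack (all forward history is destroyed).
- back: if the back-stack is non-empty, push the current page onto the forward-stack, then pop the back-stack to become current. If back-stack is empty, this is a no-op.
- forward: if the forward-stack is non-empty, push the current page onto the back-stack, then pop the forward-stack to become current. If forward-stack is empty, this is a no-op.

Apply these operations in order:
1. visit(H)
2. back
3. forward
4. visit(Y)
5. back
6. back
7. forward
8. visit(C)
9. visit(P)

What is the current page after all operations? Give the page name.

After 1 (visit(H)): cur=H back=1 fwd=0
After 2 (back): cur=HOME back=0 fwd=1
After 3 (forward): cur=H back=1 fwd=0
After 4 (visit(Y)): cur=Y back=2 fwd=0
After 5 (back): cur=H back=1 fwd=1
After 6 (back): cur=HOME back=0 fwd=2
After 7 (forward): cur=H back=1 fwd=1
After 8 (visit(C)): cur=C back=2 fwd=0
After 9 (visit(P)): cur=P back=3 fwd=0

Answer: P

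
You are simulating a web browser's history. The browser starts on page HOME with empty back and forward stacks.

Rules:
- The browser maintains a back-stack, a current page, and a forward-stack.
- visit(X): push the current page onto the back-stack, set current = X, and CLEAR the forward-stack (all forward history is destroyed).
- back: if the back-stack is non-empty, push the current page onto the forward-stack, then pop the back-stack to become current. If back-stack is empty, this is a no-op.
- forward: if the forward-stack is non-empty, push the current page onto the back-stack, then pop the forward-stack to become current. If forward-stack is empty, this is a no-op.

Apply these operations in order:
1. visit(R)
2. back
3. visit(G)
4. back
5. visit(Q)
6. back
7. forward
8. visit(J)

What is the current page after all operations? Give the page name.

After 1 (visit(R)): cur=R back=1 fwd=0
After 2 (back): cur=HOME back=0 fwd=1
After 3 (visit(G)): cur=G back=1 fwd=0
After 4 (back): cur=HOME back=0 fwd=1
After 5 (visit(Q)): cur=Q back=1 fwd=0
After 6 (back): cur=HOME back=0 fwd=1
After 7 (forward): cur=Q back=1 fwd=0
After 8 (visit(J)): cur=J back=2 fwd=0

Answer: J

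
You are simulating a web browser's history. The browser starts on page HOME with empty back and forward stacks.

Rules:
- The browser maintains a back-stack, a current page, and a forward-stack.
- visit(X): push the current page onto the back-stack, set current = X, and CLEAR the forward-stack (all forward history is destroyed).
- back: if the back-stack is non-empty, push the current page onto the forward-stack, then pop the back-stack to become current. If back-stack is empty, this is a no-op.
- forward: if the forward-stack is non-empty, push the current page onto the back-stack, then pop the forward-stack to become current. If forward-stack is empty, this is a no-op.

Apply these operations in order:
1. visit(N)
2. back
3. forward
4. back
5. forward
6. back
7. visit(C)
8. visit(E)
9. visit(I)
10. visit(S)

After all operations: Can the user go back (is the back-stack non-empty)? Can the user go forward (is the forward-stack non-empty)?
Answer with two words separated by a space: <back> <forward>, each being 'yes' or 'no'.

After 1 (visit(N)): cur=N back=1 fwd=0
After 2 (back): cur=HOME back=0 fwd=1
After 3 (forward): cur=N back=1 fwd=0
After 4 (back): cur=HOME back=0 fwd=1
After 5 (forward): cur=N back=1 fwd=0
After 6 (back): cur=HOME back=0 fwd=1
After 7 (visit(C)): cur=C back=1 fwd=0
After 8 (visit(E)): cur=E back=2 fwd=0
After 9 (visit(I)): cur=I back=3 fwd=0
After 10 (visit(S)): cur=S back=4 fwd=0

Answer: yes no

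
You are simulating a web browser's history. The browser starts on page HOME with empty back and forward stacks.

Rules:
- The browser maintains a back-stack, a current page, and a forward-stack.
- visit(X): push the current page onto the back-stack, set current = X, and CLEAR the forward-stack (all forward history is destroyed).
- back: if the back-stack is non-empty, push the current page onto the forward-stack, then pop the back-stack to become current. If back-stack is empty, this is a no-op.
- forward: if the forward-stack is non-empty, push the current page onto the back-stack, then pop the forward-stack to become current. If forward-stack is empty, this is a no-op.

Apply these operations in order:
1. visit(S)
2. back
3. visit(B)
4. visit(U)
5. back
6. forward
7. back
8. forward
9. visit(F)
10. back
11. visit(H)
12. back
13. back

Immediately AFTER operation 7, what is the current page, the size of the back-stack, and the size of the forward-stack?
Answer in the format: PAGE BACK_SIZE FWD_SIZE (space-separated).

After 1 (visit(S)): cur=S back=1 fwd=0
After 2 (back): cur=HOME back=0 fwd=1
After 3 (visit(B)): cur=B back=1 fwd=0
After 4 (visit(U)): cur=U back=2 fwd=0
After 5 (back): cur=B back=1 fwd=1
After 6 (forward): cur=U back=2 fwd=0
After 7 (back): cur=B back=1 fwd=1

B 1 1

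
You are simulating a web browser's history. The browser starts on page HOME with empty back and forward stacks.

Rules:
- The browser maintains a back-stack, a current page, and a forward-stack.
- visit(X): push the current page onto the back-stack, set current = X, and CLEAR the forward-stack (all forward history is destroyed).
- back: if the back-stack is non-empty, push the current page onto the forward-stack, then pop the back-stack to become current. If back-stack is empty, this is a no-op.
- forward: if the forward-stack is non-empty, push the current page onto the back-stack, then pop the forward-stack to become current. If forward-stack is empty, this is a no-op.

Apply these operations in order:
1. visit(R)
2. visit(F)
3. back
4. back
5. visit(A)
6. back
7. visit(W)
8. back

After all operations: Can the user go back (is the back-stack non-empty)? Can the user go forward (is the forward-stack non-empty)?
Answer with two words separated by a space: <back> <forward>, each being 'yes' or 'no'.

After 1 (visit(R)): cur=R back=1 fwd=0
After 2 (visit(F)): cur=F back=2 fwd=0
After 3 (back): cur=R back=1 fwd=1
After 4 (back): cur=HOME back=0 fwd=2
After 5 (visit(A)): cur=A back=1 fwd=0
After 6 (back): cur=HOME back=0 fwd=1
After 7 (visit(W)): cur=W back=1 fwd=0
After 8 (back): cur=HOME back=0 fwd=1

Answer: no yes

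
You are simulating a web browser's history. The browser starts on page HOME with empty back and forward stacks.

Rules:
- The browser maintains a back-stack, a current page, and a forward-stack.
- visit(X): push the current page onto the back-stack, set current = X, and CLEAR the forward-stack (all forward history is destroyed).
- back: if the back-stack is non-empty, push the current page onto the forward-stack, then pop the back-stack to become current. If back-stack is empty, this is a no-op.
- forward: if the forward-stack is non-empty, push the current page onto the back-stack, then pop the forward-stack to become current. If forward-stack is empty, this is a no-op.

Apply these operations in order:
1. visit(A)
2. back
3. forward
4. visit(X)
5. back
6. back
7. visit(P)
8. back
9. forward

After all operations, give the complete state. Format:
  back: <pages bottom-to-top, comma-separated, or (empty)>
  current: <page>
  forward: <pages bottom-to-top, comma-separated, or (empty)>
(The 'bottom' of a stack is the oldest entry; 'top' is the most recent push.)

Answer: back: HOME
current: P
forward: (empty)

Derivation:
After 1 (visit(A)): cur=A back=1 fwd=0
After 2 (back): cur=HOME back=0 fwd=1
After 3 (forward): cur=A back=1 fwd=0
After 4 (visit(X)): cur=X back=2 fwd=0
After 5 (back): cur=A back=1 fwd=1
After 6 (back): cur=HOME back=0 fwd=2
After 7 (visit(P)): cur=P back=1 fwd=0
After 8 (back): cur=HOME back=0 fwd=1
After 9 (forward): cur=P back=1 fwd=0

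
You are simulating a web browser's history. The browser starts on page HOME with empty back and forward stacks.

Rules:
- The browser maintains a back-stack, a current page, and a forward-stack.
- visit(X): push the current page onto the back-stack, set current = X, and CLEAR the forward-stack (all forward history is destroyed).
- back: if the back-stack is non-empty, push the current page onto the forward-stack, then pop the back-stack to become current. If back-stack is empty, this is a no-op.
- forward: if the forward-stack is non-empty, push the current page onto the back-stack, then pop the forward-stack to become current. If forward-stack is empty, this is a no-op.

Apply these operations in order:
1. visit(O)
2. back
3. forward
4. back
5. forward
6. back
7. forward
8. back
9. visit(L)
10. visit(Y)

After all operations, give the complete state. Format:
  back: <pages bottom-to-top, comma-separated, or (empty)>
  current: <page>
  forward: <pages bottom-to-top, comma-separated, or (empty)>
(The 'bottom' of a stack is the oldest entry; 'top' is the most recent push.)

After 1 (visit(O)): cur=O back=1 fwd=0
After 2 (back): cur=HOME back=0 fwd=1
After 3 (forward): cur=O back=1 fwd=0
After 4 (back): cur=HOME back=0 fwd=1
After 5 (forward): cur=O back=1 fwd=0
After 6 (back): cur=HOME back=0 fwd=1
After 7 (forward): cur=O back=1 fwd=0
After 8 (back): cur=HOME back=0 fwd=1
After 9 (visit(L)): cur=L back=1 fwd=0
After 10 (visit(Y)): cur=Y back=2 fwd=0

Answer: back: HOME,L
current: Y
forward: (empty)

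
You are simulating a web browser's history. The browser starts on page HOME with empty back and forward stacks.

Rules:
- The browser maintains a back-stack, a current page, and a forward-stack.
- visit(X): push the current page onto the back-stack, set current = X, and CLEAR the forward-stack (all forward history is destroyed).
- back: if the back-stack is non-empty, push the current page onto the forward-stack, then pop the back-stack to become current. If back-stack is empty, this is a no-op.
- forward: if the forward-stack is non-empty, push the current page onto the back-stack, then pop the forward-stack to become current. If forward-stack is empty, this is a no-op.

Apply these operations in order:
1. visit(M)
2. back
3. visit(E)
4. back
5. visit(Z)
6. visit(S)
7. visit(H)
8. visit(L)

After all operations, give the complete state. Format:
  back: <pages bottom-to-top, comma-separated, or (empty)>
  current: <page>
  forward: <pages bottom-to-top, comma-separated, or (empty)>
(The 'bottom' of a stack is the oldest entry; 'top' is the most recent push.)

Answer: back: HOME,Z,S,H
current: L
forward: (empty)

Derivation:
After 1 (visit(M)): cur=M back=1 fwd=0
After 2 (back): cur=HOME back=0 fwd=1
After 3 (visit(E)): cur=E back=1 fwd=0
After 4 (back): cur=HOME back=0 fwd=1
After 5 (visit(Z)): cur=Z back=1 fwd=0
After 6 (visit(S)): cur=S back=2 fwd=0
After 7 (visit(H)): cur=H back=3 fwd=0
After 8 (visit(L)): cur=L back=4 fwd=0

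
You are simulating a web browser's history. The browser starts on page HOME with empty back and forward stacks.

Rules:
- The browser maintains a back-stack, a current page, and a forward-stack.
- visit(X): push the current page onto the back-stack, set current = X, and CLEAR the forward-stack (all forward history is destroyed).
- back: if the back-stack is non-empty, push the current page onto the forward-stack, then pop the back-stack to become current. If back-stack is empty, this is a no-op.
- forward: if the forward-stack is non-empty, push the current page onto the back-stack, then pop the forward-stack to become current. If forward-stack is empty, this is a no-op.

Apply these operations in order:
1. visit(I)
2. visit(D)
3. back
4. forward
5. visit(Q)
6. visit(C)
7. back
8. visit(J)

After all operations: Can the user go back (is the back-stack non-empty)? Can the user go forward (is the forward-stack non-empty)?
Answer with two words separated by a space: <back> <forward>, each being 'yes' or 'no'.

Answer: yes no

Derivation:
After 1 (visit(I)): cur=I back=1 fwd=0
After 2 (visit(D)): cur=D back=2 fwd=0
After 3 (back): cur=I back=1 fwd=1
After 4 (forward): cur=D back=2 fwd=0
After 5 (visit(Q)): cur=Q back=3 fwd=0
After 6 (visit(C)): cur=C back=4 fwd=0
After 7 (back): cur=Q back=3 fwd=1
After 8 (visit(J)): cur=J back=4 fwd=0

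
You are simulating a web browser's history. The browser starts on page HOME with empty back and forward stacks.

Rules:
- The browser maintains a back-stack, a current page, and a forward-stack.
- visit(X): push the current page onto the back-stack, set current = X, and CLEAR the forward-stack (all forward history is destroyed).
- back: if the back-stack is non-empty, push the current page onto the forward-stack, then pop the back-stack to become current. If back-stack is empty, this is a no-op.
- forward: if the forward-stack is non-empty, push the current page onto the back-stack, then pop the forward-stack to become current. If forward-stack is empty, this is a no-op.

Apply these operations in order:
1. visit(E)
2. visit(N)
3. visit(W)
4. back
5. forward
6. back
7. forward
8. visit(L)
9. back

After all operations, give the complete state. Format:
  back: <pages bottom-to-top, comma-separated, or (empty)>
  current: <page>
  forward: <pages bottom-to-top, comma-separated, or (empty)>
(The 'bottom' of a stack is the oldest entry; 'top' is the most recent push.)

Answer: back: HOME,E,N
current: W
forward: L

Derivation:
After 1 (visit(E)): cur=E back=1 fwd=0
After 2 (visit(N)): cur=N back=2 fwd=0
After 3 (visit(W)): cur=W back=3 fwd=0
After 4 (back): cur=N back=2 fwd=1
After 5 (forward): cur=W back=3 fwd=0
After 6 (back): cur=N back=2 fwd=1
After 7 (forward): cur=W back=3 fwd=0
After 8 (visit(L)): cur=L back=4 fwd=0
After 9 (back): cur=W back=3 fwd=1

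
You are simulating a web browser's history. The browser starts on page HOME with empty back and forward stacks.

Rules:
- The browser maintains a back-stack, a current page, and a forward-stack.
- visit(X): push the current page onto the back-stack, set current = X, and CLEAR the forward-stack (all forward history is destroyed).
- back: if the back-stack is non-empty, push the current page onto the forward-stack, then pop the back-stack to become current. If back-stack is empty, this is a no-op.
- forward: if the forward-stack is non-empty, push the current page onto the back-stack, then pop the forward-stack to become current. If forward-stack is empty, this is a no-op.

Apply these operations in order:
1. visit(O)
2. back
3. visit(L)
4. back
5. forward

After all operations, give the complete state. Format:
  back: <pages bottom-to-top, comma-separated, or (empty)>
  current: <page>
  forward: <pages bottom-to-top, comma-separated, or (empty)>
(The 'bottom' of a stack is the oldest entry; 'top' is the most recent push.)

After 1 (visit(O)): cur=O back=1 fwd=0
After 2 (back): cur=HOME back=0 fwd=1
After 3 (visit(L)): cur=L back=1 fwd=0
After 4 (back): cur=HOME back=0 fwd=1
After 5 (forward): cur=L back=1 fwd=0

Answer: back: HOME
current: L
forward: (empty)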